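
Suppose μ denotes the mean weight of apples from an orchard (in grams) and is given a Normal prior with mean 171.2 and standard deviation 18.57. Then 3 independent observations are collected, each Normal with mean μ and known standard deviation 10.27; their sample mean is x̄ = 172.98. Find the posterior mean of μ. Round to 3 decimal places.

Posterior mean ≈ 172.815

Prior precision 1/τ₀² = 1/18.57² = 0.00289985; data precision n/σ² = 3/10.27² = 0.0284433.
Posterior precision = 0.00289985 + 0.0284433 = 0.0313432.
Posterior mean = (0.00289985·171.2 + 0.0284433·172.98) / 0.0313432 = 172.815.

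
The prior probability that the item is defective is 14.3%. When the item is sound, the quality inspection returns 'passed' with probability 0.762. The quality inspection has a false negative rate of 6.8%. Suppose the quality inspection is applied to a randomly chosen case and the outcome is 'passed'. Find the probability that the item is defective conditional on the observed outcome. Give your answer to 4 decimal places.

P(H | E) ≈ 0.0147

Let H be the event that the item is defective. P(H) = 0.143, so P(¬H) = 0.857. With E the 'passed' result, P(E|H) = 0.068 and P(E|¬H) = 0.762.
P(E) = 0.068·0.143 + 0.762·0.857 = 0.0097240 + 0.65303 = 0.66276.
By Bayes' theorem, P(H|E) = 0.0097240 / 0.66276 = 0.0147.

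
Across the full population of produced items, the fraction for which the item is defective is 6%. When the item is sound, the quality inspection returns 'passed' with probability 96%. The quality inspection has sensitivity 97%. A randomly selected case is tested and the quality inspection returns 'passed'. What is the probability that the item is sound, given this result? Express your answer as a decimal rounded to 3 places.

P(¬H | E) ≈ 0.998

Write H for 'the item is defective'. Prior odds H:¬H = 0.06/0.94 = 0.063830. For the 'passed' outcome, the likelihood ratio is 0.03/0.96 = 0.031250.
Posterior odds = 0.063830 × 0.031250 = 0.0019947, so P(H|E) = 0.0019947/(1+0.0019947) = 0.002. Then P(¬H|E) = 1 − 0.002 = 0.998.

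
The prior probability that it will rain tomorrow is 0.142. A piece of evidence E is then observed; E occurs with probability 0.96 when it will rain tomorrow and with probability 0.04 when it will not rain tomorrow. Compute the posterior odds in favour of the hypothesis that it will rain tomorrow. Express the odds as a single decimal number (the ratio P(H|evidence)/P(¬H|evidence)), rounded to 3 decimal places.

Posterior odds ≈ 3.972

Prior odds = 0.142/(1−0.142) = 0.16550. In log-odds, ln(0.16550) = -1.7988.
Add log likelihood ratio: ln(24.000) = 3.1781.
Posterior log-odds = 1.3793, so posterior odds = exp(1.3793) = 3.9720.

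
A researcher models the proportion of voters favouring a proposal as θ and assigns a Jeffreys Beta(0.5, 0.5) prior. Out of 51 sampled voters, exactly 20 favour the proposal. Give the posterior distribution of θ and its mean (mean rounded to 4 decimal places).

Observing 20 successes and 31 failures updates Beta(0.5, 0.5) by adding the success and failure counts to the two shape parameters: α = 0.5+20 = 20.5, β = 0.5+31 = 31.5.
E[θ | data] = 20.5/(20.5+31.5) = 0.3942.

Posterior: Beta(20.5, 31.5); mean ≈ 0.3942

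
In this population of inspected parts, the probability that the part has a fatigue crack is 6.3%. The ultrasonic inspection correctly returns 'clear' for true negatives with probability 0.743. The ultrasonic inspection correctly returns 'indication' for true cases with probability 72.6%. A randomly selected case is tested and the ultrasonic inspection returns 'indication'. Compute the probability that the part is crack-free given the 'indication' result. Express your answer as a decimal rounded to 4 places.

Write H for 'the part has a fatigue crack'. Prior odds H:¬H = 0.063/0.937 = 0.067236. For the 'indication' outcome, the likelihood ratio is 0.726/0.257 = 2.8249.
Posterior odds = 0.067236 × 2.8249 = 0.18993, so P(H|E) = 0.18993/(1+0.18993) = 0.1596. Then P(¬H|E) = 1 − 0.1596 = 0.8404.

P(¬H | E) ≈ 0.8404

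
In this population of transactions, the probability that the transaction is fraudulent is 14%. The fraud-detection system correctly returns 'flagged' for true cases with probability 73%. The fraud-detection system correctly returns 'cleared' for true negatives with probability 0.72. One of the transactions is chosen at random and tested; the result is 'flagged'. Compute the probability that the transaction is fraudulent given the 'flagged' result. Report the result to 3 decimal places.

Let H be the event that the transaction is fraudulent. P(H) = 0.14, so P(¬H) = 0.86. With E the 'flagged' result, P(E|H) = 0.73 and P(E|¬H) = 0.28.
P(E) = 0.73·0.14 + 0.28·0.86 = 0.10220 + 0.24080 = 0.34300.
By Bayes' theorem, P(H|E) = 0.10220 / 0.34300 = 0.298.

P(H | E) ≈ 0.298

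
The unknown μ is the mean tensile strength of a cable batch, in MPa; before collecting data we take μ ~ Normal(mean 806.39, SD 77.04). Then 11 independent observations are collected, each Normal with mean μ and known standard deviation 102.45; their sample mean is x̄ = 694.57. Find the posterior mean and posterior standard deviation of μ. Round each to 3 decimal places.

With known σ, the Normal prior is conjugate. Weight on the data is w = (n/σ²)/(n/σ² + 1/τ₀²) = 0.00104802/(0.00104802+0.00016849) = 0.86150.
Posterior mean = w·x̄ + (1−w)·μ₀ = 0.86150·694.57 + 0.13850·806.39 = 710.057. Posterior variance = 1/(0.00104802+0.00016849) = 822.027, so SD = 28.671.

Posterior mean ≈ 710.057; posterior SD ≈ 28.671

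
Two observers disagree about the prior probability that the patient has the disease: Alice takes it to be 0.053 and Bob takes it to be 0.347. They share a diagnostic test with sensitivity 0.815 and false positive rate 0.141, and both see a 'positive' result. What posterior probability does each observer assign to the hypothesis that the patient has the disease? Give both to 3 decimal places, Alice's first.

Alice: 0.244; Bob: 0.754

P('+'|H) = 0.815, P('+'|¬H) = 0.141.
Alice: numerator 0.815·0.053 = 0.043195; evidence = 0.043195+0.141·0.947 = 0.17672; posterior = 0.244.
Bob: numerator 0.815·0.347 = 0.28280; evidence = 0.28280+0.141·0.653 = 0.37488; posterior = 0.754.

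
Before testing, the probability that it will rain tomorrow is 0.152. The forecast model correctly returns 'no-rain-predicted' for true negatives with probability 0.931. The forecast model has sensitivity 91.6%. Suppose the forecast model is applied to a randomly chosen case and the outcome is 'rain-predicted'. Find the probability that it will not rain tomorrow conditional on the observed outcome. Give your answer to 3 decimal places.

Let H be the event that it will rain tomorrow. P(H) = 0.152, so P(¬H) = 0.848. With E the 'rain-predicted' result, P(E|H) = 0.916 and P(E|¬H) = 0.069.
P(E) = 0.916·0.152 + 0.069·0.848 = 0.13923 + 0.058512 = 0.19774.
By Bayes' theorem, P(H|E) = 0.13923 / 0.19774 = 0.704. Hence P(¬H|E) = 1 − 0.704 = 0.296.

P(¬H | E) ≈ 0.296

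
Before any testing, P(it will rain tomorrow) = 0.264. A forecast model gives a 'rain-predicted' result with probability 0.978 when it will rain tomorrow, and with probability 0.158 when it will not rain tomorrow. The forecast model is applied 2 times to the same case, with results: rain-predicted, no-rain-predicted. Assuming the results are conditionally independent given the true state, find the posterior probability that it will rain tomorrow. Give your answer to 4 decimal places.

Posterior P(H) ≈ 0.0548

With H the event that it will rain tomorrow, the joint likelihood of the observed sequence is P(data|H) = 0.978·0.022 = 0.021516 and P(data|¬H) = 0.158·0.842 = 0.13304.
Bayes: P(H|data) = 0.264·0.021516 / (0.264·0.021516 + 0.736·0.13304) = 0.0056802/0.10359 = 0.0548.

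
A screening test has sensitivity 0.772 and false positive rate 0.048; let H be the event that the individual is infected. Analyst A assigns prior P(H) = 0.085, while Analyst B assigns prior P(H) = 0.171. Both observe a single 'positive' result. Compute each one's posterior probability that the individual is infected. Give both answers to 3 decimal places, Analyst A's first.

Analyst A: 0.599; Analyst B: 0.768

P('+'|H) = 0.772, P('+'|¬H) = 0.048.
Analyst A: numerator 0.772·0.085 = 0.065620; evidence = 0.065620+0.048·0.915 = 0.10954; posterior = 0.599.
Analyst B: numerator 0.772·0.171 = 0.13201; evidence = 0.13201+0.048·0.829 = 0.17180; posterior = 0.768.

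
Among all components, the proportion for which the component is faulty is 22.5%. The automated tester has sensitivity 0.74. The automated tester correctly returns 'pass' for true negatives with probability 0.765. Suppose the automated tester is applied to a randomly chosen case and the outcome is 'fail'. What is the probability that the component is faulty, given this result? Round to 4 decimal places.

P(H | E) ≈ 0.4776

Write H for 'the component is faulty'. Prior odds H:¬H = 0.225/0.775 = 0.29032. For the 'fail' outcome, the likelihood ratio is 0.74/0.235 = 3.1489.
Posterior odds = 0.29032 × 3.1489 = 0.91421, so P(H|E) = 0.91421/(1+0.91421) = 0.4776.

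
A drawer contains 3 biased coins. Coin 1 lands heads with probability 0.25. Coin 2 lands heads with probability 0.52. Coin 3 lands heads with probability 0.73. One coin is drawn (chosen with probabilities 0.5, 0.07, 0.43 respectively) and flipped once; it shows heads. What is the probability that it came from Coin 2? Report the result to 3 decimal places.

P(heads|C1) = 0.25; P(heads|C2) = 0.52; P(heads|C3) = 0.73.
Prior × likelihood for each source: 0.5·0.25=0.1250, 0.07·0.52=0.03640, 0.43·0.73=0.3139. Summing gives P(heads) = 0.47530.
P(Coin 2 | heads) = 0.03640 / 0.47530 = 0.077.

Posterior probability ≈ 0.077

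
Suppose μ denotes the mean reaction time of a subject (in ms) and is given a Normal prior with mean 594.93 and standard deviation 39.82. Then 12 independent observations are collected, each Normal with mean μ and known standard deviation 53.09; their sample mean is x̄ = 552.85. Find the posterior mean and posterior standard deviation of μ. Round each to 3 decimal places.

Posterior mean ≈ 558.279; posterior SD ≈ 14.303

With known σ, the Normal prior is conjugate. Weight on the data is w = (n/σ²)/(n/σ² + 1/τ₀²) = 0.00425751/(0.00425751+0.00063066) = 0.87098.
Posterior mean = w·x̄ + (1−w)·μ₀ = 0.87098·552.85 + 0.12902·594.93 = 558.279. Posterior variance = 1/(0.00425751+0.00063066) = 204.575, so SD = 14.303.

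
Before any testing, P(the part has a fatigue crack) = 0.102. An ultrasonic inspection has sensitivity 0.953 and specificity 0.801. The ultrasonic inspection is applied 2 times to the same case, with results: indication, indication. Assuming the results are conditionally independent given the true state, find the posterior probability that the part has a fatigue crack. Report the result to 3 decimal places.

Posterior P(H) ≈ 0.723

Let H be the event that the part has a fatigue crack; start with P(H) = 0.102. P('indication'|H) = 0.953, P('indication'|¬H) = 0.199.
Update on result 1 ('indication'): P(H) ← 0.953·0.1020 / (0.953·0.1020 + 0.199·0.8980) = 0.097206/0.27591 = 0.3523.
Update on result 2 ('indication'): P(H) ← 0.953·0.3523 / (0.953·0.3523 + 0.199·0.6477) = 0.33575/0.46464 = 0.7226.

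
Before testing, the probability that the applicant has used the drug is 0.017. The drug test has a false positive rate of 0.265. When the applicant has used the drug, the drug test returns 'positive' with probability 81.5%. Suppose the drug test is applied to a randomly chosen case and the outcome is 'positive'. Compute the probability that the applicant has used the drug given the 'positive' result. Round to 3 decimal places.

Let H be the event that the applicant has used the drug. P(H) = 0.017, so P(¬H) = 0.983. With E the 'positive' result, P(E|H) = 0.815 and P(E|¬H) = 0.265.
P(E) = 0.815·0.017 + 0.265·0.983 = 0.013855 + 0.26050 = 0.27435.
By Bayes' theorem, P(H|E) = 0.013855 / 0.27435 = 0.051.

P(H | E) ≈ 0.051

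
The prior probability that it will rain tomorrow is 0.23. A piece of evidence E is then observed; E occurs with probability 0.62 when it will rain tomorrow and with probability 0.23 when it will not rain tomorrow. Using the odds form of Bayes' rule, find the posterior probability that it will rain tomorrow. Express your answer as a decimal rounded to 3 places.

Prior odds = 0.23/(1−0.23) = 0.29870.
Likelihood ratio for E = 0.62/0.23 = 2.6957.
Posterior odds = prior odds × LR = 0.80519.
Posterior probability = odds/(1+odds) = 0.80519/1.8052 = 0.446.

Posterior probability ≈ 0.446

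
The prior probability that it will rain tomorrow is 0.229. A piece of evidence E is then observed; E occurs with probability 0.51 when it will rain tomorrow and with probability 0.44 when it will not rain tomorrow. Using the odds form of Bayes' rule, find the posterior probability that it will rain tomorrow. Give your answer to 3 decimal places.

Posterior probability ≈ 0.256

Prior odds = 0.229/(1−0.229) = 0.29702.
Likelihood ratio for E = 0.51/0.44 = 1.1591.
Posterior odds = prior odds × LR = 0.34427.
Posterior probability = odds/(1+odds) = 0.34427/1.3443 = 0.256.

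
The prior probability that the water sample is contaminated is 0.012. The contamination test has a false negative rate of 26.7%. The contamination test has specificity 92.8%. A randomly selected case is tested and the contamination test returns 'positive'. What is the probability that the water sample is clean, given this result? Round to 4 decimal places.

Write H for 'the water sample is contaminated'. Prior odds H:¬H = 0.012/0.988 = 0.012146. For the 'positive' outcome, the likelihood ratio is 0.733/0.072 = 10.181.
Posterior odds = 0.012146 × 10.181 = 0.12365, so P(H|E) = 0.12365/(1+0.12365) = 0.1100. Then P(¬H|E) = 1 − 0.1100 = 0.8900.

P(¬H | E) ≈ 0.8900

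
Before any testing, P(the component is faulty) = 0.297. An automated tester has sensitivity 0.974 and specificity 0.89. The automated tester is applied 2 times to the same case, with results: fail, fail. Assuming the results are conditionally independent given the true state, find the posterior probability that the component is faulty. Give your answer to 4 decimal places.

Posterior P(H) ≈ 0.9707

With H the event that the component is faulty, the joint likelihood of the observed sequence is P(data|H) = 0.974·0.974 = 0.94868 and P(data|¬H) = 0.11·0.11 = 0.012100.
Bayes: P(H|data) = 0.297·0.94868 / (0.297·0.94868 + 0.703·0.012100) = 0.28176/0.29026 = 0.9707.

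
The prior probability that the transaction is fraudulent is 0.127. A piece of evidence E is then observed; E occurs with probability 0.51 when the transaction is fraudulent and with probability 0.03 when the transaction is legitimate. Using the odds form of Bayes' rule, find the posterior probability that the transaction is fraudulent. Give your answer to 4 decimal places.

Prior odds = 0.127/(1−0.127) = 0.14548.
Likelihood ratio for E = 0.51/0.03 = 17.000.
Posterior odds = prior odds × LR = 2.4731.
Posterior probability = odds/(1+odds) = 2.4731/3.4731 = 0.7121.

Posterior probability ≈ 0.7121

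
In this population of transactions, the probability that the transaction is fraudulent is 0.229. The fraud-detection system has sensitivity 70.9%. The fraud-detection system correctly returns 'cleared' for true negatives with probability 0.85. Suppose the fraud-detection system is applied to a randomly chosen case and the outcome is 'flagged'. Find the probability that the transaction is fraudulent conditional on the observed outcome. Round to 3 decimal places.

Write H for 'the transaction is fraudulent'. Prior odds H:¬H = 0.229/0.771 = 0.29702. For the 'flagged' outcome, the likelihood ratio is 0.709/0.15 = 4.7267.
Posterior odds = 0.29702 × 4.7267 = 1.4039, so P(H|E) = 1.4039/(1+1.4039) = 0.584.

P(H | E) ≈ 0.584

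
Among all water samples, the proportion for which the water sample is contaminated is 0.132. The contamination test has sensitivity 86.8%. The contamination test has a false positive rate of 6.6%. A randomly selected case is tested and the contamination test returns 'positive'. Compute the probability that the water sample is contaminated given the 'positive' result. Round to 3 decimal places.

Let H be the event that the water sample is contaminated. P(H) = 0.132, so P(¬H) = 0.868. With E the 'positive' result, P(E|H) = 0.868 and P(E|¬H) = 0.066.
P(E) = 0.868·0.132 + 0.066·0.868 = 0.11458 + 0.057288 = 0.17186.
By Bayes' theorem, P(H|E) = 0.11458 / 0.17186 = 0.667.

P(H | E) ≈ 0.667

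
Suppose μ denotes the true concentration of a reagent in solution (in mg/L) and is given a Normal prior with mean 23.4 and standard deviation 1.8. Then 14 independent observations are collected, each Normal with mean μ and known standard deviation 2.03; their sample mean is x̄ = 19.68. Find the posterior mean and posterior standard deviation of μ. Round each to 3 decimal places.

Prior precision 1/τ₀² = 1/1.8² = 0.308642; data precision n/σ² = 14/2.03² = 3.39732.
Posterior precision = 0.308642 + 3.39732 = 3.70596, giving posterior SD = 1/√3.70596 = 0.519.
Posterior mean = (0.308642·23.4 + 3.39732·19.68) / 3.70596 = 19.990.

Posterior mean ≈ 19.990; posterior SD ≈ 0.519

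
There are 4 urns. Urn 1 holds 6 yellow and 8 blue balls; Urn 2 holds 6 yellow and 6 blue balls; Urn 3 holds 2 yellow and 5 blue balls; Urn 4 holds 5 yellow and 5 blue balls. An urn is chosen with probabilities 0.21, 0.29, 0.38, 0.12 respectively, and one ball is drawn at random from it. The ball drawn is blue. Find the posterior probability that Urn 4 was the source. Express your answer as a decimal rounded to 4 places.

Posterior probability ≈ 0.1006

Tabulate prior·likelihood by source: [1] prior 0.21, lik 0.5714, product 0.1200; [2] prior 0.29, lik 0.5, product 0.1450; [3] prior 0.38, lik 0.7143, product 0.2714; [4] prior 0.12, lik 0.5, product 0.06000.
Normalizing constant = 0.59643; the posterior for Urn 4 is its product over the sum, 0.06000/0.59643 = 0.1006.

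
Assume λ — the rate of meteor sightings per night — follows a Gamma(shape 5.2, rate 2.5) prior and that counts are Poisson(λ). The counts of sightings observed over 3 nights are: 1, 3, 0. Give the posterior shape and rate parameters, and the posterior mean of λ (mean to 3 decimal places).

Posterior: Gamma(shape=9.2, rate=5.5); mean ≈ 1.673

The Poisson likelihood adds the total count to the shape and the number of exposure periods to the rate. Here ∑xᵢ = 4 and n = 3, so shape 5.2→9.2 and rate 2.5→5.5.
E[λ | data] = 9.2/5.5 = 1.673.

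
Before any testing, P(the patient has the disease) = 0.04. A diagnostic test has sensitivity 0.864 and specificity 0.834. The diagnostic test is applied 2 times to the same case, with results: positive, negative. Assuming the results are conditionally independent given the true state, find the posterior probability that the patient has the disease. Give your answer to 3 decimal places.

With H the event that the patient has the disease, the joint likelihood of the observed sequence is P(data|H) = 0.864·0.136 = 0.11750 and P(data|¬H) = 0.166·0.834 = 0.13844.
Bayes: P(H|data) = 0.04·0.11750 / (0.04·0.11750 + 0.96·0.13844) = 0.0047002/0.13761 = 0.0342.

Posterior P(H) ≈ 0.034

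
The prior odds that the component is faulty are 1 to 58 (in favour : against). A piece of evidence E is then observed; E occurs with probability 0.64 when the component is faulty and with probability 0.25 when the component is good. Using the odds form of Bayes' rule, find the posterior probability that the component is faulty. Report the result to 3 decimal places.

Prior odds = 1/58 = 0.017241.
Likelihood ratio for E = 0.64/0.25 = 2.5600.
Posterior odds = prior odds × LR = 0.044138.
Posterior probability = odds/(1+odds) = 0.044138/1.0441 = 0.042.

Posterior probability ≈ 0.042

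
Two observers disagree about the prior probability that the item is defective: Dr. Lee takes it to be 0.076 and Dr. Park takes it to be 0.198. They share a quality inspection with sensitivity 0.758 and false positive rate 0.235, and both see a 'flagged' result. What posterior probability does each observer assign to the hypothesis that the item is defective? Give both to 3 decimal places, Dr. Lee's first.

The likelihood ratio for a 'flagged' result is 0.758/0.235 = 3.2255.
Dr. Lee: prior odds 0.076/0.924 = 0.082251; posterior odds 0.26530; posterior probability 0.210.
Dr. Park: prior odds 0.198/0.802 = 0.24688; posterior odds 0.79633; posterior probability 0.443.

Dr. Lee: 0.210; Dr. Park: 0.443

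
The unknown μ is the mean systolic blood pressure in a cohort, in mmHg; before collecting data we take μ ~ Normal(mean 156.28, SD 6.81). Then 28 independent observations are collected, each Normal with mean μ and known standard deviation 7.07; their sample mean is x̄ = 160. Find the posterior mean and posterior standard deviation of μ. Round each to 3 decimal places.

Posterior mean ≈ 159.862; posterior SD ≈ 1.311

With known σ, the Normal prior is conjugate. Weight on the data is w = (n/σ²)/(n/σ² + 1/τ₀²) = 0.560169/(0.560169+0.0215628) = 0.96293.
Posterior mean = w·x̄ + (1−w)·μ₀ = 0.96293·160 + 0.037067·156.28 = 159.862. Posterior variance = 1/(0.560169+0.0215628) = 1.71900, so SD = 1.311.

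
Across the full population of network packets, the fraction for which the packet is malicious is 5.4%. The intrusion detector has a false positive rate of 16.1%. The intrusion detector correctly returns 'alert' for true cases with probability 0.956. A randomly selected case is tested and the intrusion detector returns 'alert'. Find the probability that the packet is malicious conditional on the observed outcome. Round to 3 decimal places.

P(H | E) ≈ 0.253

Write H for 'the packet is malicious'. Prior odds H:¬H = 0.054/0.946 = 0.057082. For the 'alert' outcome, the likelihood ratio is 0.956/0.161 = 5.9379.
Posterior odds = 0.057082 × 5.9379 = 0.33895, so P(H|E) = 0.33895/(1+0.33895) = 0.253.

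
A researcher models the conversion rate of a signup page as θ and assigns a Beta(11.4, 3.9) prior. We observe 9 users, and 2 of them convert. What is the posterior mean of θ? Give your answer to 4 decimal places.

Posterior mean ≈ 0.5514

Observing 2 successes and 7 failures updates Beta(11.4, 3.9) by adding the success and failure counts to the two shape parameters: α = 11.4+2 = 13.4, β = 3.9+7 = 10.9.
E[θ | data] = 13.4/(13.4+10.9) = 0.5514.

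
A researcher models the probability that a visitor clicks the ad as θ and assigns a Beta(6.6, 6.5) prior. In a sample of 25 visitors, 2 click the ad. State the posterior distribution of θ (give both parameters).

The binomial likelihood is conjugate to the Beta prior: with 2 successes and 23 failures, the posterior is Beta(6.6+2, 6.5+23) = Beta(8.6, 29.5).

Posterior: Beta(8.6, 29.5)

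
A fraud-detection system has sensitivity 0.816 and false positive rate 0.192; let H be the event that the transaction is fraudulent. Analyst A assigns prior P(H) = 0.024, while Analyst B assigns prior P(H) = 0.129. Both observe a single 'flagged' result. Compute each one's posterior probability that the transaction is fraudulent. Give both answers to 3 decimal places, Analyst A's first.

P('+'|H) = 0.816, P('+'|¬H) = 0.192.
Analyst A: numerator 0.816·0.024 = 0.019584; evidence = 0.019584+0.192·0.976 = 0.20698; posterior = 0.095.
Analyst B: numerator 0.816·0.129 = 0.10526; evidence = 0.10526+0.192·0.871 = 0.27250; posterior = 0.386.

Analyst A: 0.095; Analyst B: 0.386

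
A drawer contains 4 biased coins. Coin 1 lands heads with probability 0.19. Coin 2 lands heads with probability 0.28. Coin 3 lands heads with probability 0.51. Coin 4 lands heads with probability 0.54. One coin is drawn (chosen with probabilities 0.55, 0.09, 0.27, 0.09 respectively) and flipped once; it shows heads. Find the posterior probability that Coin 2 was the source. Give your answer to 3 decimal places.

P(heads|C1) = 0.19; P(heads|C2) = 0.28; P(heads|C3) = 0.51; P(heads|C4) = 0.54.
Prior × likelihood for each source: 0.55·0.19=0.1045, 0.09·0.28=0.02520, 0.27·0.51=0.1377, 0.09·0.54=0.04860. Summing gives P(heads) = 0.31600.
P(Coin 2 | heads) = 0.02520 / 0.31600 = 0.080.

Posterior probability ≈ 0.080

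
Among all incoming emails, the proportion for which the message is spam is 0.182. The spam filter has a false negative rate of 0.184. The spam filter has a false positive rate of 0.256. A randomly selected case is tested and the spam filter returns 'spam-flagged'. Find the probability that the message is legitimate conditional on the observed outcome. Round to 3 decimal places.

Write H for 'the message is spam'. Prior odds H:¬H = 0.182/0.818 = 0.22249. For the 'spam-flagged' outcome, the likelihood ratio is 0.816/0.256 = 3.1875.
Posterior odds = 0.22249 × 3.1875 = 0.70920, so P(H|E) = 0.70920/(1+0.70920) = 0.415. Then P(¬H|E) = 1 − 0.415 = 0.585.

P(¬H | E) ≈ 0.585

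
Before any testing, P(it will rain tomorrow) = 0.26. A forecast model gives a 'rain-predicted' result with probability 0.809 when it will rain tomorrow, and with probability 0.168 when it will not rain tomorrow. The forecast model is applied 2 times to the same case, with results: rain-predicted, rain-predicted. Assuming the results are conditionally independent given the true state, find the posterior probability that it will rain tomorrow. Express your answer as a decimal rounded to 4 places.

With H the event that it will rain tomorrow, the joint likelihood of the observed sequence is P(data|H) = 0.809·0.809 = 0.65448 and P(data|¬H) = 0.168·0.168 = 0.028224.
Bayes: P(H|data) = 0.26·0.65448 / (0.26·0.65448 + 0.74·0.028224) = 0.17017/0.19105 = 0.8907.

Posterior P(H) ≈ 0.8907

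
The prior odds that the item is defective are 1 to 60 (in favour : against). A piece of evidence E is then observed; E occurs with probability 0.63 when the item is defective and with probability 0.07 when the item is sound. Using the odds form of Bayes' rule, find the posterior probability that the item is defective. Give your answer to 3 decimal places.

Prior odds = 1/60 = 0.016667.
Likelihood ratio for E = 0.63/0.07 = 9.0000.
Posterior odds = prior odds × LR = 0.15000.
Posterior probability = odds/(1+odds) = 0.15000/1.1500 = 0.130.

Posterior probability ≈ 0.130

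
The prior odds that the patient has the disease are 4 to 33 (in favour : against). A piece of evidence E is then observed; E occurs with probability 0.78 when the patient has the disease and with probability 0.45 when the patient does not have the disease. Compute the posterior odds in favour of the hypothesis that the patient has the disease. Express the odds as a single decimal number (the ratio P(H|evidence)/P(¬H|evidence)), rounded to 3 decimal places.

Posterior odds ≈ 0.210

Prior odds = 4/33 = 0.12121.
Likelihood ratio for E = 0.78/0.45 = 1.7333.
Posterior odds = prior odds × LR = 0.21010.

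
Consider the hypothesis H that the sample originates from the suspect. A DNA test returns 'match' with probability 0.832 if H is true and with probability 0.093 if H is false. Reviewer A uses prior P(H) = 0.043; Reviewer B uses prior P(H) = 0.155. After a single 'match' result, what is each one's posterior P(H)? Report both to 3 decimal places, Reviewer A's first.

Reviewer A: 0.287; Reviewer B: 0.621

P('+'|H) = 0.832, P('+'|¬H) = 0.093.
Reviewer A: numerator 0.832·0.043 = 0.035776; evidence = 0.035776+0.093·0.957 = 0.12478; posterior = 0.287.
Reviewer B: numerator 0.832·0.155 = 0.12896; evidence = 0.12896+0.093·0.845 = 0.20754; posterior = 0.621.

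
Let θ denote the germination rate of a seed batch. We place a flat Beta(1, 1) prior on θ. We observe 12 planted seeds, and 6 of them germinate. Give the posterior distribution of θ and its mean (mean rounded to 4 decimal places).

The binomial likelihood is conjugate to the Beta prior: with 6 successes and 6 failures, the posterior is Beta(1+6, 1+6) = Beta(7, 7).
Posterior mean = α/(α+β) = 7/14 = 0.5000.

Posterior: Beta(7, 7); mean ≈ 0.5000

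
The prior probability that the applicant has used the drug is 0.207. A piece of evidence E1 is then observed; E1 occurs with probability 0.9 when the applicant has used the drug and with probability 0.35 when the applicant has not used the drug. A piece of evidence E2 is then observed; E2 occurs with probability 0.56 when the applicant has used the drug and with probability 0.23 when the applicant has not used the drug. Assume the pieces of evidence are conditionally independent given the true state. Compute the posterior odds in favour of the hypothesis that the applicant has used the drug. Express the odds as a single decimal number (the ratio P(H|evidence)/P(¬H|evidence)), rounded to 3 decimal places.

Prior odds = 0.207/(1−0.207) = 0.26103. In log-odds, ln(0.26103) = -1.3431.
Add log likelihood ratios: ln(2.5714) + ln(2.4348) = 1.8343.
Posterior log-odds = 0.49121, so posterior odds = exp(0.49121) = 1.6343.

Posterior odds ≈ 1.634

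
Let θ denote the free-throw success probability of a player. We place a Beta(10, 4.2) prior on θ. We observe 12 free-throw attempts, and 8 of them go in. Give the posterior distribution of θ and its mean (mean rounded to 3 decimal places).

The binomial likelihood is conjugate to the Beta prior: with 8 successes and 4 failures, the posterior is Beta(10+8, 4.2+4) = Beta(18, 8.2).
Posterior mean = α/(α+β) = 18/26.2 = 0.687.

Posterior: Beta(18, 8.2); mean ≈ 0.687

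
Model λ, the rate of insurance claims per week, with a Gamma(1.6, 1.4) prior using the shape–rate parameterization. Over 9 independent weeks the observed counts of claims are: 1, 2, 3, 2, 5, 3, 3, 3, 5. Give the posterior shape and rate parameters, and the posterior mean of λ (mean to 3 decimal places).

The Poisson likelihood adds the total count to the shape and the number of exposure periods to the rate. Here ∑xᵢ = 27 and n = 9, so shape 1.6→28.6 and rate 1.4→10.4.
Posterior mean = shape/rate = 28.6/10.4 = 2.750.

Posterior: Gamma(shape=28.6, rate=10.4); mean ≈ 2.750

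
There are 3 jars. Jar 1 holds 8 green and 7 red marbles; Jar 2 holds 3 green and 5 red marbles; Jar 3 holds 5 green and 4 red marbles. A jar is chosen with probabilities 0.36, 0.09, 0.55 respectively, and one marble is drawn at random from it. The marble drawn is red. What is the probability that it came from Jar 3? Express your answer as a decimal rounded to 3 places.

Tabulate prior·likelihood by source: [1] prior 0.36, lik 0.4667, product 0.1680; [2] prior 0.09, lik 0.625, product 0.05625; [3] prior 0.55, lik 0.4444, product 0.2444.
Normalizing constant = 0.46869; the posterior for Jar 3 is its product over the sum, 0.2444/0.46869 = 0.522.

Posterior probability ≈ 0.522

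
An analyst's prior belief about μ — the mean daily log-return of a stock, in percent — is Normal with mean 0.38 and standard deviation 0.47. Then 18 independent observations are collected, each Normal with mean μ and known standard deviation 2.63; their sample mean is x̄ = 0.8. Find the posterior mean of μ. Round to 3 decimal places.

With known σ, the Normal prior is conjugate. Weight on the data is w = (n/σ²)/(n/σ² + 1/τ₀²) = 2.60232/(2.60232+4.52694) = 0.36502.
Posterior mean = w·x̄ + (1−w)·μ₀ = 0.36502·0.8 + 0.63498·0.38 = 0.533.

Posterior mean ≈ 0.533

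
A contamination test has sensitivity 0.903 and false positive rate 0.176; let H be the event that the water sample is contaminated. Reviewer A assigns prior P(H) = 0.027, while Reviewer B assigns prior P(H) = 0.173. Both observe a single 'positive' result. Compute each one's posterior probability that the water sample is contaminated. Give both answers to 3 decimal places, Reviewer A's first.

The likelihood ratio for a 'positive' result is 0.903/0.176 = 5.1307.
Reviewer A: prior odds 0.027/0.973 = 0.027749; posterior odds 0.14237; posterior probability 0.125.
Reviewer B: prior odds 0.173/0.827 = 0.20919; posterior odds 1.0733; posterior probability 0.518.

Reviewer A: 0.125; Reviewer B: 0.518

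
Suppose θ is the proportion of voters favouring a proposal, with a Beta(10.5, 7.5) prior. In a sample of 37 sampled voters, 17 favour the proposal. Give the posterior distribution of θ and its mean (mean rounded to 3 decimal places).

Posterior: Beta(27.5, 27.5); mean ≈ 0.500

Observing 17 successes and 20 failures updates Beta(10.5, 7.5) by adding the success and failure counts to the two shape parameters: α = 10.5+17 = 27.5, β = 7.5+20 = 27.5.
Posterior mean = α/(α+β) = 27.5/55 = 0.500.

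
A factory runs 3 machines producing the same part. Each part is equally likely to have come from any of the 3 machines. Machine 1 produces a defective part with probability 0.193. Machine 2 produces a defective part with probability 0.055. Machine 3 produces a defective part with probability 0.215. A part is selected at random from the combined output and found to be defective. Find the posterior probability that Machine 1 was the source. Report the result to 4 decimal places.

Posterior probability ≈ 0.4168

Tabulate prior·likelihood by source: [1] prior 0.333333, lik 0.193, product 0.06433; [2] prior 0.333333, lik 0.055, product 0.01833; [3] prior 0.333333, lik 0.215, product 0.07167.
Normalizing constant = 0.15433; the posterior for Machine 1 is its product over the sum, 0.06433/0.15433 = 0.4168.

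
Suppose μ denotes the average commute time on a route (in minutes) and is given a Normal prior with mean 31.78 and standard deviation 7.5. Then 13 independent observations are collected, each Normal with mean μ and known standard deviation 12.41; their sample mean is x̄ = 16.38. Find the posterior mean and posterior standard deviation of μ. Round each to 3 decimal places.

Prior precision 1/τ₀² = 1/7.5² = 0.0177778; data precision n/σ² = 13/12.41² = 0.0844111.
Posterior precision = 0.0177778 + 0.0844111 = 0.102189, giving posterior SD = 1/√0.102189 = 3.128.
Posterior mean = (0.0177778·31.78 + 0.0844111·16.38) / 0.102189 = 19.059.

Posterior mean ≈ 19.059; posterior SD ≈ 3.128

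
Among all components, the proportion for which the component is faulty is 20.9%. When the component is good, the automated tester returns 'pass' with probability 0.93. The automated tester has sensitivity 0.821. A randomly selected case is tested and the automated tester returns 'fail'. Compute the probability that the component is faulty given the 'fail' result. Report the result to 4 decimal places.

P(H | E) ≈ 0.7560

Write H for 'the component is faulty'. Prior odds H:¬H = 0.209/0.791 = 0.26422. For the 'fail' outcome, the likelihood ratio is 0.821/0.07 = 11.729.
Posterior odds = 0.26422 × 11.729 = 3.0990, so P(H|E) = 3.0990/(1+3.0990) = 0.7560.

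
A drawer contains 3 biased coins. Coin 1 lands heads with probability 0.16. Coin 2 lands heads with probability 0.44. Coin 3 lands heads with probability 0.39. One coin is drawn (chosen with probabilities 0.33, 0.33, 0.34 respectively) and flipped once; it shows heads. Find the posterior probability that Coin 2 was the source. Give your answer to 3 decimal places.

P(heads|C1) = 0.16; P(heads|C2) = 0.44; P(heads|C3) = 0.39.
Prior × likelihood for each source: 0.33·0.16=0.05280, 0.33·0.44=0.1452, 0.34·0.39=0.1326. Summing gives P(heads) = 0.33060.
P(Coin 2 | heads) = 0.1452 / 0.33060 = 0.439.

Posterior probability ≈ 0.439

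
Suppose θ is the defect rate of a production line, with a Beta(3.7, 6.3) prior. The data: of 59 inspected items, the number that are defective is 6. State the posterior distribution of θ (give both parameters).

The binomial likelihood is conjugate to the Beta prior: with 6 successes and 53 failures, the posterior is Beta(3.7+6, 6.3+53) = Beta(9.7, 59.3).

Posterior: Beta(9.7, 59.3)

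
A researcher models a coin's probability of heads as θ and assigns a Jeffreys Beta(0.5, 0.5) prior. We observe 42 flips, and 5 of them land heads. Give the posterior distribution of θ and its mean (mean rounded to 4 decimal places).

Observing 5 successes and 37 failures updates Beta(0.5, 0.5) by adding the success and failure counts to the two shape parameters: α = 0.5+5 = 5.5, β = 0.5+37 = 37.5.
Posterior mean = α/(α+β) = 5.5/43 = 0.1279.

Posterior: Beta(5.5, 37.5); mean ≈ 0.1279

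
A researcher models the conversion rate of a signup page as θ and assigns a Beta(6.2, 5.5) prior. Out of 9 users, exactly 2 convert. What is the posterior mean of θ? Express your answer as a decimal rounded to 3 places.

Posterior mean ≈ 0.396

The binomial likelihood is conjugate to the Beta prior: with 2 successes and 7 failures, the posterior is Beta(6.2+2, 5.5+7) = Beta(8.2, 12.5).
Posterior mean = α/(α+β) = 8.2/20.7 = 0.396.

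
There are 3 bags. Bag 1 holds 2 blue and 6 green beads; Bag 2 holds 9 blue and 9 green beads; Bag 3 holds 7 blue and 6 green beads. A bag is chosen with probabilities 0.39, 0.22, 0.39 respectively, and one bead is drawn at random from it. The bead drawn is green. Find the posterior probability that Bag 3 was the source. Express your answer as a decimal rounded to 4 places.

Posterior probability ≈ 0.3090

Tabulate prior·likelihood by source: [1] prior 0.39, lik 0.75, product 0.2925; [2] prior 0.22, lik 0.5, product 0.1100; [3] prior 0.39, lik 0.4615, product 0.1800.
Normalizing constant = 0.58250; the posterior for Bag 3 is its product over the sum, 0.1800/0.58250 = 0.3090.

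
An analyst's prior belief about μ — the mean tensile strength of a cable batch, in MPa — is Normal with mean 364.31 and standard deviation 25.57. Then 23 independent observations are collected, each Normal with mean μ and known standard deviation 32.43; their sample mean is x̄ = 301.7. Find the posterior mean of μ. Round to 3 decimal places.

Prior precision 1/τ₀² = 1/25.57² = 0.00152946; data precision n/σ² = 23/32.43² = 0.0218693.
Posterior precision = 0.00152946 + 0.0218693 = 0.0233987.
Posterior mean = (0.00152946·364.31 + 0.0218693·301.7) / 0.0233987 = 305.793.

Posterior mean ≈ 305.793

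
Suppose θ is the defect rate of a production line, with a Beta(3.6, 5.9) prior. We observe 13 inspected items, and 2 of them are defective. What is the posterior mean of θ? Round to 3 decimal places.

Posterior mean ≈ 0.249

The binomial likelihood is conjugate to the Beta prior: with 2 successes and 11 failures, the posterior is Beta(3.6+2, 5.9+11) = Beta(5.6, 16.9).
E[θ | data] = 5.6/(5.6+16.9) = 0.249.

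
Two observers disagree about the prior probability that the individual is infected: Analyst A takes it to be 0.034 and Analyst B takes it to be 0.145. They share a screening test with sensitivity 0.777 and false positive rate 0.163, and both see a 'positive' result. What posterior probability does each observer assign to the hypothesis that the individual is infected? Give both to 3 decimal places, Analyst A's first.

Analyst A: 0.144; Analyst B: 0.447

P('+'|H) = 0.777, P('+'|¬H) = 0.163.
Analyst A: numerator 0.777·0.034 = 0.026418; evidence = 0.026418+0.163·0.966 = 0.18388; posterior = 0.144.
Analyst B: numerator 0.777·0.145 = 0.11267; evidence = 0.11267+0.163·0.855 = 0.25203; posterior = 0.447.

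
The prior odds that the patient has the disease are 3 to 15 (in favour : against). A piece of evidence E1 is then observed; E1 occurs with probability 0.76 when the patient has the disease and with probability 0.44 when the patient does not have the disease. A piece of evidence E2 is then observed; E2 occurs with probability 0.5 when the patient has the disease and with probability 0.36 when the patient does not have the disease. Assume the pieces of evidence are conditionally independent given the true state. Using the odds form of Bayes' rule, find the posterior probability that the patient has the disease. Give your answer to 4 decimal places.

Posterior probability ≈ 0.3242

Prior odds = 3/15 = 0.20000. In log-odds, ln(0.20000) = -1.6094.
Add log likelihood ratios: ln(1.7273) + ln(1.3889) = 0.87505.
Posterior log-odds = -0.73439, so posterior odds = exp(-0.73439) = 0.47980. Converting, P(H|E) = 0.47980/1.4798 = 0.3242.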